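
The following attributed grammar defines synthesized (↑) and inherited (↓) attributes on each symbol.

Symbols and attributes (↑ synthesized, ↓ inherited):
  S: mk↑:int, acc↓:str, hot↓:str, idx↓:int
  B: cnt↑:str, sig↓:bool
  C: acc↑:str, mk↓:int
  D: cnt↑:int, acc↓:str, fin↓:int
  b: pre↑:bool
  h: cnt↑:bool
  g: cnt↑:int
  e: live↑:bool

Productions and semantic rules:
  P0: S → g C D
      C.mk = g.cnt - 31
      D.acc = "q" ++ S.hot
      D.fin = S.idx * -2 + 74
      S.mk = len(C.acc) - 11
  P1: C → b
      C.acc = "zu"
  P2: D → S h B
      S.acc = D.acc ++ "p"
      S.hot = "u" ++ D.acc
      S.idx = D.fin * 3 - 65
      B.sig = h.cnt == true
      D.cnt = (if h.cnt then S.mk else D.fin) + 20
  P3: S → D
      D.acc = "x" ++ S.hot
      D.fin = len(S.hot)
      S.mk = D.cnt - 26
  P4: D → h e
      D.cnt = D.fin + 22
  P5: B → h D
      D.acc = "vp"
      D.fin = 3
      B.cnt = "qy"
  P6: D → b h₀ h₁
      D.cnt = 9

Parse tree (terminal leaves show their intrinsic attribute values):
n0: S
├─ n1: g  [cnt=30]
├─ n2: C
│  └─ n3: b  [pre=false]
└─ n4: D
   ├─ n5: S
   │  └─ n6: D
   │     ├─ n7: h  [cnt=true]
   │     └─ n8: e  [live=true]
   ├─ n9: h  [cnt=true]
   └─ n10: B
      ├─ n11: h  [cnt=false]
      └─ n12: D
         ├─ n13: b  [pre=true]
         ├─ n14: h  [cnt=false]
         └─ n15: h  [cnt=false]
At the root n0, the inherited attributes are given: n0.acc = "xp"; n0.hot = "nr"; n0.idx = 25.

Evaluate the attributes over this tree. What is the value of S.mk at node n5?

0

1. n0.acc = "xp"  [given at root]
2. n0.hot = "nr"  [given at root]
3. n0.idx = 25  [given at root]
4. n1.cnt = 30  [terminal]
5. n2.mk = -1  [g.cnt - 31]
6. n3.pre = false  [terminal]
7. n2.acc = "zu"  ["zu"]
8. n4.acc = "qnr"  ["q" ++ S.hot]
9. n4.fin = 24  [S.idx * -2 + 74]
10. n5.acc = "qnrp"  [D.acc ++ "p"]
11. n5.hot = "uqnr"  ["u" ++ D.acc]
12. n5.idx = 7  [D.fin * 3 - 65]
13. n6.acc = "xuqnr"  ["x" ++ S.hot]
14. n6.fin = 4  [len(S.hot)]
15. n7.cnt = true  [terminal]
16. n8.live = true  [terminal]
17. n6.cnt = 26  [D.fin + 22]
18. n5.mk = 0  [D.cnt - 26]
19. n9.cnt = true  [terminal]
20. n10.sig = true  [h.cnt == true]
21. n11.cnt = false  [terminal]
22. n12.acc = "vp"  ["vp"]
23. n12.fin = 3  [3]
24. n13.pre = true  [terminal]
25. n14.cnt = false  [terminal]
26. n15.cnt = false  [terminal]
27. n12.cnt = 9  [9]
28. n10.cnt = "qy"  ["qy"]
29. n4.cnt = 20  [(if h.cnt then S.mk else D.fin) + 20]
30. n0.mk = -9  [len(C.acc) - 11]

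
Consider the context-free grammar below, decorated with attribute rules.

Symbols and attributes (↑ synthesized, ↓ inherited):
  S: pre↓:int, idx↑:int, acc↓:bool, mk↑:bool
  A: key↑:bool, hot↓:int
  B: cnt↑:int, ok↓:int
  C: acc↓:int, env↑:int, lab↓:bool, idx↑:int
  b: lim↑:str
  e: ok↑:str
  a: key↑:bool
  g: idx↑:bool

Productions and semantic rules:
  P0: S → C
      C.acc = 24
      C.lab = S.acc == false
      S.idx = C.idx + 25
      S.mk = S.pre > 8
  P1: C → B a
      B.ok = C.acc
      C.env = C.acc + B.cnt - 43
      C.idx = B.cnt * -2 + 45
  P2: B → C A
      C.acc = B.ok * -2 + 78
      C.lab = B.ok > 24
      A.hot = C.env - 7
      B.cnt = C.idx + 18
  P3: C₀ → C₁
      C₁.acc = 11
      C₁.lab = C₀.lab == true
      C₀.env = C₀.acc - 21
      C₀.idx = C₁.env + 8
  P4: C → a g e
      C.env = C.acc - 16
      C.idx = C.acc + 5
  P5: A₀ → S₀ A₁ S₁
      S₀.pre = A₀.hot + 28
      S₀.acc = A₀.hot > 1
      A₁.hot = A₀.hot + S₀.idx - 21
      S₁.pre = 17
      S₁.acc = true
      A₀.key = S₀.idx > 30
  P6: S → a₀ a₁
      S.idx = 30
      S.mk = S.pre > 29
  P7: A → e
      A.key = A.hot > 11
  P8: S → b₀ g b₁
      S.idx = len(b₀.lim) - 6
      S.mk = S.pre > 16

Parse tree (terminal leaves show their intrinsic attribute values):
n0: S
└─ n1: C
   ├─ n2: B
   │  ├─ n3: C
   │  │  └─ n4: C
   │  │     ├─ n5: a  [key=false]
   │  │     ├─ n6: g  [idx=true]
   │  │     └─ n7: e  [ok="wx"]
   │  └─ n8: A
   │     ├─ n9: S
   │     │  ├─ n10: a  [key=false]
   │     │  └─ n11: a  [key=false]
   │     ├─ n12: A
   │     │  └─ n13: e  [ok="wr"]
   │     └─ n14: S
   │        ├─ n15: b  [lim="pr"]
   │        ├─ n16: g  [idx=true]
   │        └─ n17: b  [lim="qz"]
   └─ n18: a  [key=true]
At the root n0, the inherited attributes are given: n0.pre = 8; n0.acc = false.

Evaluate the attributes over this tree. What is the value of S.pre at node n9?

1. n0.pre = 8  [given at root]
2. n0.acc = false  [given at root]
3. n1.acc = 24  [24]
4. n1.lab = true  [S.acc == false]
5. n2.ok = 24  [C.acc]
6. n3.acc = 30  [B.ok * -2 + 78]
7. n3.lab = false  [B.ok > 24]
8. n4.acc = 11  [11]
9. n4.lab = false  [C₀.lab == true]
10. n5.key = false  [terminal]
11. n6.idx = true  [terminal]
12. n7.ok = "wx"  [terminal]
13. n4.env = -5  [C.acc - 16]
14. n4.idx = 16  [C.acc + 5]
15. n3.env = 9  [C₀.acc - 21]
16. n3.idx = 3  [C₁.env + 8]
17. n8.hot = 2  [C.env - 7]
18. n9.pre = 30  [A₀.hot + 28]
19. n9.acc = true  [A₀.hot > 1]
20. n10.key = false  [terminal]
21. n11.key = false  [terminal]
22. n9.idx = 30  [30]
23. n9.mk = true  [S.pre > 29]
24. n12.hot = 11  [A₀.hot + S₀.idx - 21]
25. n13.ok = "wr"  [terminal]
26. n12.key = false  [A.hot > 11]
27. n14.pre = 17  [17]
28. n14.acc = true  [true]
29. n15.lim = "pr"  [terminal]
30. n16.idx = true  [terminal]
31. n17.lim = "qz"  [terminal]
32. n14.idx = -4  [len(b₀.lim) - 6]
33. n14.mk = true  [S.pre > 16]
34. n8.key = false  [S₀.idx > 30]
35. n2.cnt = 21  [C.idx + 18]
36. n18.key = true  [terminal]
37. n1.env = 2  [C.acc + B.cnt - 43]
38. n1.idx = 3  [B.cnt * -2 + 45]
39. n0.idx = 28  [C.idx + 25]
40. n0.mk = false  [S.pre > 8]

30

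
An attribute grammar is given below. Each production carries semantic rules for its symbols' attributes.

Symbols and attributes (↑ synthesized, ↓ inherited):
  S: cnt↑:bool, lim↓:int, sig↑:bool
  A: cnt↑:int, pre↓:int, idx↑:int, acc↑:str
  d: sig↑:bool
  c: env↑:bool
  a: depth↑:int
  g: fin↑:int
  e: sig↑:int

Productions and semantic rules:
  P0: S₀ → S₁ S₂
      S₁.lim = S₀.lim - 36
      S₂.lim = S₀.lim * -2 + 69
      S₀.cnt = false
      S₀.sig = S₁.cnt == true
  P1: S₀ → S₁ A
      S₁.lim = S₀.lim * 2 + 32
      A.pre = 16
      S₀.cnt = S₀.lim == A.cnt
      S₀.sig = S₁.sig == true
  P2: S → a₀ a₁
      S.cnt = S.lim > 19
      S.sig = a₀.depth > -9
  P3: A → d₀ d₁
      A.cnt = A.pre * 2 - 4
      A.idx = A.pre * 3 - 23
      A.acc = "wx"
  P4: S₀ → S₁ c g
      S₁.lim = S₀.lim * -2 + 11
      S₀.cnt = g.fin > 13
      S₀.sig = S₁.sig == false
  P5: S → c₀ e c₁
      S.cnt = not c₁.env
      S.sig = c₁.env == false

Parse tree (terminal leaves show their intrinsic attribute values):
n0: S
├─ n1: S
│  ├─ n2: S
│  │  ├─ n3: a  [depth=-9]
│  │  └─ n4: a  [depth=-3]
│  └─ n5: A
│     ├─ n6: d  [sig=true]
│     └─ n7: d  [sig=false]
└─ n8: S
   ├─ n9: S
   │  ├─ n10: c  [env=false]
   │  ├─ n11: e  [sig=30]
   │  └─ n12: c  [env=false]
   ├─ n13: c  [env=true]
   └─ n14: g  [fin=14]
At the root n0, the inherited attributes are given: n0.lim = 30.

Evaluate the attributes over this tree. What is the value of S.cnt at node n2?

true

1. n0.lim = 30  [given at root]
2. n1.lim = -6  [S₀.lim - 36]
3. n2.lim = 20  [S₀.lim * 2 + 32]
4. n3.depth = -9  [terminal]
5. n4.depth = -3  [terminal]
6. n2.cnt = true  [S.lim > 19]
7. n2.sig = false  [a₀.depth > -9]
8. n5.pre = 16  [16]
9. n6.sig = true  [terminal]
10. n7.sig = false  [terminal]
11. n5.cnt = 28  [A.pre * 2 - 4]
12. n5.idx = 25  [A.pre * 3 - 23]
13. n5.acc = "wx"  ["wx"]
14. n1.cnt = false  [S₀.lim == A.cnt]
15. n1.sig = false  [S₁.sig == true]
16. n8.lim = 9  [S₀.lim * -2 + 69]
17. n9.lim = -7  [S₀.lim * -2 + 11]
18. n10.env = false  [terminal]
19. n11.sig = 30  [terminal]
20. n12.env = false  [terminal]
21. n9.cnt = true  [not c₁.env]
22. n9.sig = true  [c₁.env == false]
23. n13.env = true  [terminal]
24. n14.fin = 14  [terminal]
25. n8.cnt = true  [g.fin > 13]
26. n8.sig = false  [S₁.sig == false]
27. n0.cnt = false  [false]
28. n0.sig = false  [S₁.cnt == true]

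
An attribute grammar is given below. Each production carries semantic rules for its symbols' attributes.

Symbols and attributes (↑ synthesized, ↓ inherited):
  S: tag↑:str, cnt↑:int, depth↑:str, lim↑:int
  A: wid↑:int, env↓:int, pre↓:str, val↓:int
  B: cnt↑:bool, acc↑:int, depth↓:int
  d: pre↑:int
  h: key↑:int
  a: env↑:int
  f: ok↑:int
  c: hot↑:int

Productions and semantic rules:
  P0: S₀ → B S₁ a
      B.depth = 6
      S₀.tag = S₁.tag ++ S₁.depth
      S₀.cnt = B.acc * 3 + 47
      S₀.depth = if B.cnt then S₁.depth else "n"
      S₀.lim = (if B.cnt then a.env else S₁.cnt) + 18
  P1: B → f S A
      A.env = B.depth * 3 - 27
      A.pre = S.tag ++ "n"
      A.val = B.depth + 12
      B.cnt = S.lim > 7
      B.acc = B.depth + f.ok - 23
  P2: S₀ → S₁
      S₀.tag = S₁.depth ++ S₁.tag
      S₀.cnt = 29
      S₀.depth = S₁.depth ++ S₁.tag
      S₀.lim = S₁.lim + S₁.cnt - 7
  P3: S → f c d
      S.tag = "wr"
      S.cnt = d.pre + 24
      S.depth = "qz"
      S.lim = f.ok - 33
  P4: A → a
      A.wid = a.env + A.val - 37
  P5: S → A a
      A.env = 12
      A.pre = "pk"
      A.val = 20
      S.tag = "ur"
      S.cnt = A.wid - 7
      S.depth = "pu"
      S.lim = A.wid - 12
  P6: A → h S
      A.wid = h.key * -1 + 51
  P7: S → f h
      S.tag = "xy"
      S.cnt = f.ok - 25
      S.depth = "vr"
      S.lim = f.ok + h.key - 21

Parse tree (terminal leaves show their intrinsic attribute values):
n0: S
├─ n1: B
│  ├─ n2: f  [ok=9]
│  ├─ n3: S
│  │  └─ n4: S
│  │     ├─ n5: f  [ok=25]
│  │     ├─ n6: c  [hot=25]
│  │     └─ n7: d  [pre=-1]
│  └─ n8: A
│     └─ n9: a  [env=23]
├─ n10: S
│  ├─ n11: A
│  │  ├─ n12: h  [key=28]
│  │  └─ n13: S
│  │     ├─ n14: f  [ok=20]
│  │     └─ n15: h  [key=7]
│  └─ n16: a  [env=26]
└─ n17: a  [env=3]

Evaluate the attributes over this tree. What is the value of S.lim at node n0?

21

1. n1.depth = 6  [6]
2. n2.ok = 9  [terminal]
3. n5.ok = 25  [terminal]
4. n6.hot = 25  [terminal]
5. n7.pre = -1  [terminal]
6. n4.tag = "wr"  ["wr"]
7. n4.cnt = 23  [d.pre + 24]
8. n4.depth = "qz"  ["qz"]
9. n4.lim = -8  [f.ok - 33]
10. n3.tag = "qzwr"  [S₁.depth ++ S₁.tag]
11. n3.cnt = 29  [29]
12. n3.depth = "qzwr"  [S₁.depth ++ S₁.tag]
13. n3.lim = 8  [S₁.lim + S₁.cnt - 7]
14. n8.env = -9  [B.depth * 3 - 27]
15. n8.pre = "qzwrn"  [S.tag ++ "n"]
16. n8.val = 18  [B.depth + 12]
17. n9.env = 23  [terminal]
18. n8.wid = 4  [a.env + A.val - 37]
19. n1.cnt = true  [S.lim > 7]
20. n1.acc = -8  [B.depth + f.ok - 23]
21. n11.env = 12  [12]
22. n11.pre = "pk"  ["pk"]
23. n11.val = 20  [20]
24. n12.key = 28  [terminal]
25. n14.ok = 20  [terminal]
26. n15.key = 7  [terminal]
27. n13.tag = "xy"  ["xy"]
28. n13.cnt = -5  [f.ok - 25]
29. n13.depth = "vr"  ["vr"]
30. n13.lim = 6  [f.ok + h.key - 21]
31. n11.wid = 23  [h.key * -1 + 51]
32. n16.env = 26  [terminal]
33. n10.tag = "ur"  ["ur"]
34. n10.cnt = 16  [A.wid - 7]
35. n10.depth = "pu"  ["pu"]
36. n10.lim = 11  [A.wid - 12]
37. n17.env = 3  [terminal]
38. n0.tag = "urpu"  [S₁.tag ++ S₁.depth]
39. n0.cnt = 23  [B.acc * 3 + 47]
40. n0.depth = "pu"  [if B.cnt then S₁.depth else "n"]
41. n0.lim = 21  [(if B.cnt then a.env else S₁.cnt) + 18]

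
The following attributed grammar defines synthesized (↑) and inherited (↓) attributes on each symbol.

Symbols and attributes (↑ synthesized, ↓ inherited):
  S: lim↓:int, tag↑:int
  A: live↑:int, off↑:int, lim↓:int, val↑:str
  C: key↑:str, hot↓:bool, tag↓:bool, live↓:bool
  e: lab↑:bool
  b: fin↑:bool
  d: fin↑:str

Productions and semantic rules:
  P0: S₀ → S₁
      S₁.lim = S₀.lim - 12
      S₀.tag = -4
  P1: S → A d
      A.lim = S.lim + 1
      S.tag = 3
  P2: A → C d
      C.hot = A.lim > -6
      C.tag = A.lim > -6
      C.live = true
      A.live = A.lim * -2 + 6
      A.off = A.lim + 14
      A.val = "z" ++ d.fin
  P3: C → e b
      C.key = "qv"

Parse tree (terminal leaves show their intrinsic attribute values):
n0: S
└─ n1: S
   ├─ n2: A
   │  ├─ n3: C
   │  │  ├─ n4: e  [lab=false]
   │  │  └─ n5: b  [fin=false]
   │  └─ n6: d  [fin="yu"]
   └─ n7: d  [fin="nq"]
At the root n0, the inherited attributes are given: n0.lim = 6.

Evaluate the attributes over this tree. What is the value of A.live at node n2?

16

1. n0.lim = 6  [given at root]
2. n1.lim = -6  [S₀.lim - 12]
3. n2.lim = -5  [S.lim + 1]
4. n3.hot = true  [A.lim > -6]
5. n3.tag = true  [A.lim > -6]
6. n3.live = true  [true]
7. n4.lab = false  [terminal]
8. n5.fin = false  [terminal]
9. n3.key = "qv"  ["qv"]
10. n6.fin = "yu"  [terminal]
11. n2.live = 16  [A.lim * -2 + 6]
12. n2.off = 9  [A.lim + 14]
13. n2.val = "zyu"  ["z" ++ d.fin]
14. n7.fin = "nq"  [terminal]
15. n1.tag = 3  [3]
16. n0.tag = -4  [-4]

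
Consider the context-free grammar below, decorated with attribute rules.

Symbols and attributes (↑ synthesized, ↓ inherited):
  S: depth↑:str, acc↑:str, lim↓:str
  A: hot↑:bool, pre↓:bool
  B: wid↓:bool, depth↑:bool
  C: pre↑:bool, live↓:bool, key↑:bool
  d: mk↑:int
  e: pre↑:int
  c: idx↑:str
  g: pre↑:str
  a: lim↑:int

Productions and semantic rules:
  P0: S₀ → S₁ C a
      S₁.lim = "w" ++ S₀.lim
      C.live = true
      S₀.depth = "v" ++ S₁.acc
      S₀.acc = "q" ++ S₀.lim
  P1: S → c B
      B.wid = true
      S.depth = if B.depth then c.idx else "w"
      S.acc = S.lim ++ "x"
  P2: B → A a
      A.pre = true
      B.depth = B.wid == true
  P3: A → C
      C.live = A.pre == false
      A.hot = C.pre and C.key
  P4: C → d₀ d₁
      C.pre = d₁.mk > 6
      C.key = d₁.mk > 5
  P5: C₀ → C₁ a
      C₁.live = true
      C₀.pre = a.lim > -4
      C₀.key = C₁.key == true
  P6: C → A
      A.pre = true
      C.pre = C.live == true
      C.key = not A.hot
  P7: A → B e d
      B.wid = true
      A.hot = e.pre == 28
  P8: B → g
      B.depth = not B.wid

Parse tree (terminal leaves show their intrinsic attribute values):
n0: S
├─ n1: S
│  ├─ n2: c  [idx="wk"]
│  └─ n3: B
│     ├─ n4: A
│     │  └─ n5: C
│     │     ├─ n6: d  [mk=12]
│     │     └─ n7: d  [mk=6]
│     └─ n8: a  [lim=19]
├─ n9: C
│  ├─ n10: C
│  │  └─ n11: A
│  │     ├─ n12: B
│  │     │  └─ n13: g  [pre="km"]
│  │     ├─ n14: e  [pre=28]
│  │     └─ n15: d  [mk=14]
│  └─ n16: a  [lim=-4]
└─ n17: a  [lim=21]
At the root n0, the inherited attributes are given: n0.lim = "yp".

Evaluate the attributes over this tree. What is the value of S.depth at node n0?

1. n0.lim = "yp"  [given at root]
2. n1.lim = "wyp"  ["w" ++ S₀.lim]
3. n2.idx = "wk"  [terminal]
4. n3.wid = true  [true]
5. n4.pre = true  [true]
6. n5.live = false  [A.pre == false]
7. n6.mk = 12  [terminal]
8. n7.mk = 6  [terminal]
9. n5.pre = false  [d₁.mk > 6]
10. n5.key = true  [d₁.mk > 5]
11. n4.hot = false  [C.pre and C.key]
12. n8.lim = 19  [terminal]
13. n3.depth = true  [B.wid == true]
14. n1.depth = "wk"  [if B.depth then c.idx else "w"]
15. n1.acc = "wypx"  [S.lim ++ "x"]
16. n9.live = true  [true]
17. n10.live = true  [true]
18. n11.pre = true  [true]
19. n12.wid = true  [true]
20. n13.pre = "km"  [terminal]
21. n12.depth = false  [not B.wid]
22. n14.pre = 28  [terminal]
23. n15.mk = 14  [terminal]
24. n11.hot = true  [e.pre == 28]
25. n10.pre = true  [C.live == true]
26. n10.key = false  [not A.hot]
27. n16.lim = -4  [terminal]
28. n9.pre = false  [a.lim > -4]
29. n9.key = false  [C₁.key == true]
30. n17.lim = 21  [terminal]
31. n0.depth = "vwypx"  ["v" ++ S₁.acc]
32. n0.acc = "qyp"  ["q" ++ S₀.lim]

"vwypx"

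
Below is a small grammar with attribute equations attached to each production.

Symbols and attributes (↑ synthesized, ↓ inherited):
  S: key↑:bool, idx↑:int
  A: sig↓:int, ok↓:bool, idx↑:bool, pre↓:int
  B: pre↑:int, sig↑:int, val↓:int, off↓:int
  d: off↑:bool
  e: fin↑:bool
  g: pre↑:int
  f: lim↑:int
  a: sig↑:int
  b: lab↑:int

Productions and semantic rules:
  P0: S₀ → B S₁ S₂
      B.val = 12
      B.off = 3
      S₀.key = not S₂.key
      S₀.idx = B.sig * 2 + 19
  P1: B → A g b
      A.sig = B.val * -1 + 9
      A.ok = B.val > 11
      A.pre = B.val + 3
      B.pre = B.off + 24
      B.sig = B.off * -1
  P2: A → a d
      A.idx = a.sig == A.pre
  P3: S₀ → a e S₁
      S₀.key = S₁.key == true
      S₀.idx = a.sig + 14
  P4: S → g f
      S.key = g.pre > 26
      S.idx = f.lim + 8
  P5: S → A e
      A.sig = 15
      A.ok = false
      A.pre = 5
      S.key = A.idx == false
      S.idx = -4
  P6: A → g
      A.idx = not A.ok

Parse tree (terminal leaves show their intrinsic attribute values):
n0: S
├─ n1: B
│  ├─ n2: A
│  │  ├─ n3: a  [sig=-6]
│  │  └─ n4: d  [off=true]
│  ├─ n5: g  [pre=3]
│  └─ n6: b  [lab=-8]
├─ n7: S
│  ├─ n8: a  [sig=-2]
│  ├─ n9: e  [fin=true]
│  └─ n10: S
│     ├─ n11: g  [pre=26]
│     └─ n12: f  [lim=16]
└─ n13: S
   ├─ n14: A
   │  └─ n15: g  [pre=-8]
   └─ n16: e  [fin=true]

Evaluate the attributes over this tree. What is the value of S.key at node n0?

1. n1.val = 12  [12]
2. n1.off = 3  [3]
3. n2.sig = -3  [B.val * -1 + 9]
4. n2.ok = true  [B.val > 11]
5. n2.pre = 15  [B.val + 3]
6. n3.sig = -6  [terminal]
7. n4.off = true  [terminal]
8. n2.idx = false  [a.sig == A.pre]
9. n5.pre = 3  [terminal]
10. n6.lab = -8  [terminal]
11. n1.pre = 27  [B.off + 24]
12. n1.sig = -3  [B.off * -1]
13. n8.sig = -2  [terminal]
14. n9.fin = true  [terminal]
15. n11.pre = 26  [terminal]
16. n12.lim = 16  [terminal]
17. n10.key = false  [g.pre > 26]
18. n10.idx = 24  [f.lim + 8]
19. n7.key = false  [S₁.key == true]
20. n7.idx = 12  [a.sig + 14]
21. n14.sig = 15  [15]
22. n14.ok = false  [false]
23. n14.pre = 5  [5]
24. n15.pre = -8  [terminal]
25. n14.idx = true  [not A.ok]
26. n16.fin = true  [terminal]
27. n13.key = false  [A.idx == false]
28. n13.idx = -4  [-4]
29. n0.key = true  [not S₂.key]
30. n0.idx = 13  [B.sig * 2 + 19]

true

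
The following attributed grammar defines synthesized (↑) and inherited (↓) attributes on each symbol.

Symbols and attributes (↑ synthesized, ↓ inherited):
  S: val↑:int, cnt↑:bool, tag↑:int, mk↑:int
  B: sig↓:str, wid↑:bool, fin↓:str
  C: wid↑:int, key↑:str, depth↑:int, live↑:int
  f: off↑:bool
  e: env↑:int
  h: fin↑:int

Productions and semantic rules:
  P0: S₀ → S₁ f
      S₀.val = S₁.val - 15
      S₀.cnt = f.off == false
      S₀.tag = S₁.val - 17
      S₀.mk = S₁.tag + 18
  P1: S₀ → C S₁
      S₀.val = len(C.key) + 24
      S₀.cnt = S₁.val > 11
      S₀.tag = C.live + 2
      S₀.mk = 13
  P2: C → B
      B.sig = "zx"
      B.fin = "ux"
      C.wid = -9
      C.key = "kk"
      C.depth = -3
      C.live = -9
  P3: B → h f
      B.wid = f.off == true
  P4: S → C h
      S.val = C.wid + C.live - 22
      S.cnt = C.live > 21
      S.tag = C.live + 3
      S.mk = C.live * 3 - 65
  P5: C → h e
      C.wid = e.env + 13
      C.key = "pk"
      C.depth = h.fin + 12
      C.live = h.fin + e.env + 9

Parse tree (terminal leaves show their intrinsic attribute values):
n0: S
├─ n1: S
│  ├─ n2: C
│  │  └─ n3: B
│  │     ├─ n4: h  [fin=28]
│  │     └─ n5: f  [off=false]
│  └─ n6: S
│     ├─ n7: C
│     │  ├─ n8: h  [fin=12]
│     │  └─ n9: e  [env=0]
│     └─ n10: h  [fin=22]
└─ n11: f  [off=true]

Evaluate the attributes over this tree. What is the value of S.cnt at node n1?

true

1. n3.sig = "zx"  ["zx"]
2. n3.fin = "ux"  ["ux"]
3. n4.fin = 28  [terminal]
4. n5.off = false  [terminal]
5. n3.wid = false  [f.off == true]
6. n2.wid = -9  [-9]
7. n2.key = "kk"  ["kk"]
8. n2.depth = -3  [-3]
9. n2.live = -9  [-9]
10. n8.fin = 12  [terminal]
11. n9.env = 0  [terminal]
12. n7.wid = 13  [e.env + 13]
13. n7.key = "pk"  ["pk"]
14. n7.depth = 24  [h.fin + 12]
15. n7.live = 21  [h.fin + e.env + 9]
16. n10.fin = 22  [terminal]
17. n6.val = 12  [C.wid + C.live - 22]
18. n6.cnt = false  [C.live > 21]
19. n6.tag = 24  [C.live + 3]
20. n6.mk = -2  [C.live * 3 - 65]
21. n1.val = 26  [len(C.key) + 24]
22. n1.cnt = true  [S₁.val > 11]
23. n1.tag = -7  [C.live + 2]
24. n1.mk = 13  [13]
25. n11.off = true  [terminal]
26. n0.val = 11  [S₁.val - 15]
27. n0.cnt = false  [f.off == false]
28. n0.tag = 9  [S₁.val - 17]
29. n0.mk = 11  [S₁.tag + 18]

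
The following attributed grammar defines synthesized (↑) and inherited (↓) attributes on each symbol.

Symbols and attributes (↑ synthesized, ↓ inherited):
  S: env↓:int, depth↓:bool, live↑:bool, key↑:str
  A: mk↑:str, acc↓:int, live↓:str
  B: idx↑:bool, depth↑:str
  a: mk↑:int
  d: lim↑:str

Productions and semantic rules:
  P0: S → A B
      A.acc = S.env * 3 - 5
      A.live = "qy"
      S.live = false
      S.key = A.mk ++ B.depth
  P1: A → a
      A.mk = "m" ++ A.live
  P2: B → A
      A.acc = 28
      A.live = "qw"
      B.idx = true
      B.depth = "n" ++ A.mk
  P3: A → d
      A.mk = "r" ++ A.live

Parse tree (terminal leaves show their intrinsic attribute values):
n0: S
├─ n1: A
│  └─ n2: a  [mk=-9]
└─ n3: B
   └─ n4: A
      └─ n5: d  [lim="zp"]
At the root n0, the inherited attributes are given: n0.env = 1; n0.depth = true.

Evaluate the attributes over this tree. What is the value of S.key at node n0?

1. n0.env = 1  [given at root]
2. n0.depth = true  [given at root]
3. n1.acc = -2  [S.env * 3 - 5]
4. n1.live = "qy"  ["qy"]
5. n2.mk = -9  [terminal]
6. n1.mk = "mqy"  ["m" ++ A.live]
7. n4.acc = 28  [28]
8. n4.live = "qw"  ["qw"]
9. n5.lim = "zp"  [terminal]
10. n4.mk = "rqw"  ["r" ++ A.live]
11. n3.idx = true  [true]
12. n3.depth = "nrqw"  ["n" ++ A.mk]
13. n0.live = false  [false]
14. n0.key = "mqynrqw"  [A.mk ++ B.depth]

"mqynrqw"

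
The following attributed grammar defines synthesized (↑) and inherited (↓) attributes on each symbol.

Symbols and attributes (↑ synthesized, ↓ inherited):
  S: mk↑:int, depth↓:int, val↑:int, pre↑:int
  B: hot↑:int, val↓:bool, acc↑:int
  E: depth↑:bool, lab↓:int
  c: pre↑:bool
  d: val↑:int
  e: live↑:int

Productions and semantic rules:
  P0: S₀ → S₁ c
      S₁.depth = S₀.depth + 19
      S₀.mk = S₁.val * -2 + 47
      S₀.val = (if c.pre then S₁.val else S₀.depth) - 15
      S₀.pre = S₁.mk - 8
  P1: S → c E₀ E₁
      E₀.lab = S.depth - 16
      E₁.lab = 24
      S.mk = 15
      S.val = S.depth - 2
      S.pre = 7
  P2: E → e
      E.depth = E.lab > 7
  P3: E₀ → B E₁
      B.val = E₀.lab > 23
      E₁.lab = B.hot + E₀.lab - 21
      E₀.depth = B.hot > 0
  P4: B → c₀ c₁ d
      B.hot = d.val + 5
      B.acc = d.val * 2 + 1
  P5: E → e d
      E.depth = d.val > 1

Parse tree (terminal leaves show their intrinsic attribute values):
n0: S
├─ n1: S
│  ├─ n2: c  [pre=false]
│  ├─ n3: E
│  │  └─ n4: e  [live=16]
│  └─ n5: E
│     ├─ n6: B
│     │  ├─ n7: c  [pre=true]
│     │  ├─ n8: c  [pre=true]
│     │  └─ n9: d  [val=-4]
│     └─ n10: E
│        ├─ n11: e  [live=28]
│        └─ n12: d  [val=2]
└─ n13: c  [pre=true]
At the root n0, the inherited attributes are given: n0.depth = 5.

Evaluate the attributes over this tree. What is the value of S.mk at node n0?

3

1. n0.depth = 5  [given at root]
2. n1.depth = 24  [S₀.depth + 19]
3. n2.pre = false  [terminal]
4. n3.lab = 8  [S.depth - 16]
5. n4.live = 16  [terminal]
6. n3.depth = true  [E.lab > 7]
7. n5.lab = 24  [24]
8. n6.val = true  [E₀.lab > 23]
9. n7.pre = true  [terminal]
10. n8.pre = true  [terminal]
11. n9.val = -4  [terminal]
12. n6.hot = 1  [d.val + 5]
13. n6.acc = -7  [d.val * 2 + 1]
14. n10.lab = 4  [B.hot + E₀.lab - 21]
15. n11.live = 28  [terminal]
16. n12.val = 2  [terminal]
17. n10.depth = true  [d.val > 1]
18. n5.depth = true  [B.hot > 0]
19. n1.mk = 15  [15]
20. n1.val = 22  [S.depth - 2]
21. n1.pre = 7  [7]
22. n13.pre = true  [terminal]
23. n0.mk = 3  [S₁.val * -2 + 47]
24. n0.val = 7  [(if c.pre then S₁.val else S₀.depth) - 15]
25. n0.pre = 7  [S₁.mk - 8]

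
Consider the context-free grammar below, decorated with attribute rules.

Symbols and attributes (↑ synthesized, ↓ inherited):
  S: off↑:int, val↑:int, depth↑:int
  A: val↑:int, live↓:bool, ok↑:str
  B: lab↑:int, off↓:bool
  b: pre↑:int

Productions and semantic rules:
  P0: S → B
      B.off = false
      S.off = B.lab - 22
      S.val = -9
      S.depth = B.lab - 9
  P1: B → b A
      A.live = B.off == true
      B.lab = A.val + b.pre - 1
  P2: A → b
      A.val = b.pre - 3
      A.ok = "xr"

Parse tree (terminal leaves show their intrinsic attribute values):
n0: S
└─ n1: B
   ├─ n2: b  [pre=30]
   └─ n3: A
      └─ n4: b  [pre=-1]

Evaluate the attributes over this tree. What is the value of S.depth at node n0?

1. n1.off = false  [false]
2. n2.pre = 30  [terminal]
3. n3.live = false  [B.off == true]
4. n4.pre = -1  [terminal]
5. n3.val = -4  [b.pre - 3]
6. n3.ok = "xr"  ["xr"]
7. n1.lab = 25  [A.val + b.pre - 1]
8. n0.off = 3  [B.lab - 22]
9. n0.val = -9  [-9]
10. n0.depth = 16  [B.lab - 9]

16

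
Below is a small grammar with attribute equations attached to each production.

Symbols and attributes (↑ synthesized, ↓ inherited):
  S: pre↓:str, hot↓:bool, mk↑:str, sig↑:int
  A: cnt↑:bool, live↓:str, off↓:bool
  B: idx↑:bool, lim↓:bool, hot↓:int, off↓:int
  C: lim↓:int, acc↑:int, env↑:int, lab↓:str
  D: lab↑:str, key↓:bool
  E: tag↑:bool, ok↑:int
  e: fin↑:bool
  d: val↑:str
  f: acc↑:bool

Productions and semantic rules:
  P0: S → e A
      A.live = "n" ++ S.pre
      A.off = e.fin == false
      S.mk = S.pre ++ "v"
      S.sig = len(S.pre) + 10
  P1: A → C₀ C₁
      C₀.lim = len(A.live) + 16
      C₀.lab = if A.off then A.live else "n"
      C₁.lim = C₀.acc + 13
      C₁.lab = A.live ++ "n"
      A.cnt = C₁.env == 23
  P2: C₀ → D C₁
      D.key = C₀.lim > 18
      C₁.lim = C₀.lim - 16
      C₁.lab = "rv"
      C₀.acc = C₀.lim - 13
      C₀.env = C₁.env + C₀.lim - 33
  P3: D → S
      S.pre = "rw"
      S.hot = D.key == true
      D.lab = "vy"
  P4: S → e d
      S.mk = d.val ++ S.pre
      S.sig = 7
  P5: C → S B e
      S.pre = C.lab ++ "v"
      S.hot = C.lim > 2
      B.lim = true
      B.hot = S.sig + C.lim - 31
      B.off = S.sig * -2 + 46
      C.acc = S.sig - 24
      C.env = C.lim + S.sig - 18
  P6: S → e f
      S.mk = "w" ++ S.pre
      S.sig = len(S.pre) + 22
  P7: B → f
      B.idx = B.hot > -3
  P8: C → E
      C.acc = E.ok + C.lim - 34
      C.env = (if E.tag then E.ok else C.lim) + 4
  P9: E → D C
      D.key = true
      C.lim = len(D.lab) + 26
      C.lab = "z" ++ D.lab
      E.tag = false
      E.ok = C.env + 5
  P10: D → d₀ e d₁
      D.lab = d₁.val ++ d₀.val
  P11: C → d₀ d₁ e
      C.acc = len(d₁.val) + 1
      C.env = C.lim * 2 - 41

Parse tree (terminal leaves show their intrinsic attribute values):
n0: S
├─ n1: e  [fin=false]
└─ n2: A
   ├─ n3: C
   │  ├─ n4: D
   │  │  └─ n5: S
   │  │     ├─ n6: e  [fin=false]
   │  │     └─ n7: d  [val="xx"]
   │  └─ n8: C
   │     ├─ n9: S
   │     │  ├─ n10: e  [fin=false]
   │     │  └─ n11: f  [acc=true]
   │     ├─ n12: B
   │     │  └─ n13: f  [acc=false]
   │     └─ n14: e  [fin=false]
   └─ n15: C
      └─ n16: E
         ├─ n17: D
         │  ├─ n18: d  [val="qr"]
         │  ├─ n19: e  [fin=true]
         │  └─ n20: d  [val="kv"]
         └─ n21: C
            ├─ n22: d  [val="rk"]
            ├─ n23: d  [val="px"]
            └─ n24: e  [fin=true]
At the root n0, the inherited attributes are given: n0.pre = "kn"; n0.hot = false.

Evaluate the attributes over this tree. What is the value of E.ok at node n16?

24

1. n0.pre = "kn"  [given at root]
2. n0.hot = false  [given at root]
3. n1.fin = false  [terminal]
4. n2.live = "nkn"  ["n" ++ S.pre]
5. n2.off = true  [e.fin == false]
6. n3.lim = 19  [len(A.live) + 16]
7. n3.lab = "nkn"  [if A.off then A.live else "n"]
8. n4.key = true  [C₀.lim > 18]
9. n5.pre = "rw"  ["rw"]
10. n5.hot = true  [D.key == true]
11. n6.fin = false  [terminal]
12. n7.val = "xx"  [terminal]
13. n5.mk = "xxrw"  [d.val ++ S.pre]
14. n5.sig = 7  [7]
15. n4.lab = "vy"  ["vy"]
16. n8.lim = 3  [C₀.lim - 16]
17. n8.lab = "rv"  ["rv"]
18. n9.pre = "rvv"  [C.lab ++ "v"]
19. n9.hot = true  [C.lim > 2]
20. n10.fin = false  [terminal]
21. n11.acc = true  [terminal]
22. n9.mk = "wrvv"  ["w" ++ S.pre]
23. n9.sig = 25  [len(S.pre) + 22]
24. n12.lim = true  [true]
25. n12.hot = -3  [S.sig + C.lim - 31]
26. n12.off = -4  [S.sig * -2 + 46]
27. n13.acc = false  [terminal]
28. n12.idx = false  [B.hot > -3]
29. n14.fin = false  [terminal]
30. n8.acc = 1  [S.sig - 24]
31. n8.env = 10  [C.lim + S.sig - 18]
32. n3.acc = 6  [C₀.lim - 13]
33. n3.env = -4  [C₁.env + C₀.lim - 33]
34. n15.lim = 19  [C₀.acc + 13]
35. n15.lab = "nknn"  [A.live ++ "n"]
36. n17.key = true  [true]
37. n18.val = "qr"  [terminal]
38. n19.fin = true  [terminal]
39. n20.val = "kv"  [terminal]
40. n17.lab = "kvqr"  [d₁.val ++ d₀.val]
41. n21.lim = 30  [len(D.lab) + 26]
42. n21.lab = "zkvqr"  ["z" ++ D.lab]
43. n22.val = "rk"  [terminal]
44. n23.val = "px"  [terminal]
45. n24.fin = true  [terminal]
46. n21.acc = 3  [len(d₁.val) + 1]
47. n21.env = 19  [C.lim * 2 - 41]
48. n16.tag = false  [false]
49. n16.ok = 24  [C.env + 5]
50. n15.acc = 9  [E.ok + C.lim - 34]
51. n15.env = 23  [(if E.tag then E.ok else C.lim) + 4]
52. n2.cnt = true  [C₁.env == 23]
53. n0.mk = "knv"  [S.pre ++ "v"]
54. n0.sig = 12  [len(S.pre) + 10]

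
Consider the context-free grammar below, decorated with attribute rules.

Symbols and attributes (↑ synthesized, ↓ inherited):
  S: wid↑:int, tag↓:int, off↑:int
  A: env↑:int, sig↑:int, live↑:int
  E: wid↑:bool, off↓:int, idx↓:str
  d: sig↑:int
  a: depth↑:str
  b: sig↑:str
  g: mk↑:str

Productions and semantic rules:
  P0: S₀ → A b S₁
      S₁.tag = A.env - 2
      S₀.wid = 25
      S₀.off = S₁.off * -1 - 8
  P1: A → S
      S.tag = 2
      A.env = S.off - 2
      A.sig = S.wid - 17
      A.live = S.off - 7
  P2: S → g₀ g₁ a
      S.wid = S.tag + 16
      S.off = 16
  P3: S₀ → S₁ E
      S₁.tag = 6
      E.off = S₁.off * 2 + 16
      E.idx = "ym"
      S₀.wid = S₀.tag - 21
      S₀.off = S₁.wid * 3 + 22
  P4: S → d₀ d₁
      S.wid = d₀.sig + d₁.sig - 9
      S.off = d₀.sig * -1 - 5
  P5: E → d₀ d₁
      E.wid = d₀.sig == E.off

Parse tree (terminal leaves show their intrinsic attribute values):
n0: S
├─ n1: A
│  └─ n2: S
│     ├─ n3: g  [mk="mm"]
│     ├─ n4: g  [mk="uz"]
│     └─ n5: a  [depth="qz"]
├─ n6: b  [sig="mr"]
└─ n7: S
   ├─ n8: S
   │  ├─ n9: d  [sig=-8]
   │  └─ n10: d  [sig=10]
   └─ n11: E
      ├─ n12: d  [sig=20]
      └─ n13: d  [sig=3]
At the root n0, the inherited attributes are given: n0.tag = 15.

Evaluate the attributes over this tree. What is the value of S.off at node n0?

1. n0.tag = 15  [given at root]
2. n2.tag = 2  [2]
3. n3.mk = "mm"  [terminal]
4. n4.mk = "uz"  [terminal]
5. n5.depth = "qz"  [terminal]
6. n2.wid = 18  [S.tag + 16]
7. n2.off = 16  [16]
8. n1.env = 14  [S.off - 2]
9. n1.sig = 1  [S.wid - 17]
10. n1.live = 9  [S.off - 7]
11. n6.sig = "mr"  [terminal]
12. n7.tag = 12  [A.env - 2]
13. n8.tag = 6  [6]
14. n9.sig = -8  [terminal]
15. n10.sig = 10  [terminal]
16. n8.wid = -7  [d₀.sig + d₁.sig - 9]
17. n8.off = 3  [d₀.sig * -1 - 5]
18. n11.off = 22  [S₁.off * 2 + 16]
19. n11.idx = "ym"  ["ym"]
20. n12.sig = 20  [terminal]
21. n13.sig = 3  [terminal]
22. n11.wid = false  [d₀.sig == E.off]
23. n7.wid = -9  [S₀.tag - 21]
24. n7.off = 1  [S₁.wid * 3 + 22]
25. n0.wid = 25  [25]
26. n0.off = -9  [S₁.off * -1 - 8]

-9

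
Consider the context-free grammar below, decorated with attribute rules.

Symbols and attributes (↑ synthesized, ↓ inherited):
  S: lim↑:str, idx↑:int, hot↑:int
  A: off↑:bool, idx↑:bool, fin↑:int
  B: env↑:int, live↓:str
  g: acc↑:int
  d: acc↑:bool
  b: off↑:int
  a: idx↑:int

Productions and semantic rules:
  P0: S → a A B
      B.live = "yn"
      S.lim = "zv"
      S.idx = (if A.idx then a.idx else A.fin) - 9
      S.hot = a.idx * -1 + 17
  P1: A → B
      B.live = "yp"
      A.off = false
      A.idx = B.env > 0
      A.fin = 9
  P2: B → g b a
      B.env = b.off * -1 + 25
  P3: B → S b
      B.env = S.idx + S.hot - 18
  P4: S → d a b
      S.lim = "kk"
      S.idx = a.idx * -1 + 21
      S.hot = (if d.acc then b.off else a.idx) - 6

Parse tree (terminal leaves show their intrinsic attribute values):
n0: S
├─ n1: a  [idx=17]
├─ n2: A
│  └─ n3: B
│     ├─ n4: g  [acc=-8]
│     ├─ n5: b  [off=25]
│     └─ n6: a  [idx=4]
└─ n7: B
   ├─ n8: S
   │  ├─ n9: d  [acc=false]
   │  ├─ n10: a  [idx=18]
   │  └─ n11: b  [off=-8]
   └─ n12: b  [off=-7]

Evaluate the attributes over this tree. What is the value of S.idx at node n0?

0

1. n1.idx = 17  [terminal]
2. n3.live = "yp"  ["yp"]
3. n4.acc = -8  [terminal]
4. n5.off = 25  [terminal]
5. n6.idx = 4  [terminal]
6. n3.env = 0  [b.off * -1 + 25]
7. n2.off = false  [false]
8. n2.idx = false  [B.env > 0]
9. n2.fin = 9  [9]
10. n7.live = "yn"  ["yn"]
11. n9.acc = false  [terminal]
12. n10.idx = 18  [terminal]
13. n11.off = -8  [terminal]
14. n8.lim = "kk"  ["kk"]
15. n8.idx = 3  [a.idx * -1 + 21]
16. n8.hot = 12  [(if d.acc then b.off else a.idx) - 6]
17. n12.off = -7  [terminal]
18. n7.env = -3  [S.idx + S.hot - 18]
19. n0.lim = "zv"  ["zv"]
20. n0.idx = 0  [(if A.idx then a.idx else A.fin) - 9]
21. n0.hot = 0  [a.idx * -1 + 17]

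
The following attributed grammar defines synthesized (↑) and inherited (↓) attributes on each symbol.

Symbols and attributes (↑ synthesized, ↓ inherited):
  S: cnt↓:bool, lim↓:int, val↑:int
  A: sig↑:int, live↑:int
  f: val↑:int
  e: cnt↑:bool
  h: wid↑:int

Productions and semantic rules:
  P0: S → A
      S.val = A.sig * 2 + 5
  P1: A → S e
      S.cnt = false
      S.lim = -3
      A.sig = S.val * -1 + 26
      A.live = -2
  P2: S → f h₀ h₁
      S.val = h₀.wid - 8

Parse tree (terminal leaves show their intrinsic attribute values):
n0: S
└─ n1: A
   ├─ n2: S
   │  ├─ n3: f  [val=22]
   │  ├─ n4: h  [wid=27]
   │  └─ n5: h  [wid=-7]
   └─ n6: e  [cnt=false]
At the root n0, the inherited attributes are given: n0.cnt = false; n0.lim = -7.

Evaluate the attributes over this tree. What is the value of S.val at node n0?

19

1. n0.cnt = false  [given at root]
2. n0.lim = -7  [given at root]
3. n2.cnt = false  [false]
4. n2.lim = -3  [-3]
5. n3.val = 22  [terminal]
6. n4.wid = 27  [terminal]
7. n5.wid = -7  [terminal]
8. n2.val = 19  [h₀.wid - 8]
9. n6.cnt = false  [terminal]
10. n1.sig = 7  [S.val * -1 + 26]
11. n1.live = -2  [-2]
12. n0.val = 19  [A.sig * 2 + 5]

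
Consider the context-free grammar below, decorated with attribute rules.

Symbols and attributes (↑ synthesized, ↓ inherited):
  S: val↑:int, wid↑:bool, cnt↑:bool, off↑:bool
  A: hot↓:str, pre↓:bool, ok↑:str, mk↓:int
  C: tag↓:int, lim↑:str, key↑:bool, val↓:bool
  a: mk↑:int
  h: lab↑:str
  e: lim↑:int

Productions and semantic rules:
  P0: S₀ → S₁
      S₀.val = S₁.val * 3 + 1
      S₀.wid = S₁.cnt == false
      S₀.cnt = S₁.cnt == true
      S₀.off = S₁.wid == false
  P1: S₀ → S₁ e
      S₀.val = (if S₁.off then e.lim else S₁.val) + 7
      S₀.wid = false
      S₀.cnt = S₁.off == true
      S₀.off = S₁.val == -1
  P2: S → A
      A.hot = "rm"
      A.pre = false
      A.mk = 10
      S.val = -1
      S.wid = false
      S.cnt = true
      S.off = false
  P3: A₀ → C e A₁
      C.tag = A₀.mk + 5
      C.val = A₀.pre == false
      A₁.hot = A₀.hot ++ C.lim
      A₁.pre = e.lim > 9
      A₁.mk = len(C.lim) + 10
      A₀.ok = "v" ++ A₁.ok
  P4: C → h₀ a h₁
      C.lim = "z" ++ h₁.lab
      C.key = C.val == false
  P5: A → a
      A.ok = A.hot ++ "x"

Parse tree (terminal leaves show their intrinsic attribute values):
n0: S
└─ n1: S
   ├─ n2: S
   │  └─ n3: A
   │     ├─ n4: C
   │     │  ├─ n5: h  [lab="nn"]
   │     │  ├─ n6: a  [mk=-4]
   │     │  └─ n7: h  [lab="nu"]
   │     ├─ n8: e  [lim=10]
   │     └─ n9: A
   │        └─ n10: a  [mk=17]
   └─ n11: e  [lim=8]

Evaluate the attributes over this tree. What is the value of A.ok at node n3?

1. n3.hot = "rm"  ["rm"]
2. n3.pre = false  [false]
3. n3.mk = 10  [10]
4. n4.tag = 15  [A₀.mk + 5]
5. n4.val = true  [A₀.pre == false]
6. n5.lab = "nn"  [terminal]
7. n6.mk = -4  [terminal]
8. n7.lab = "nu"  [terminal]
9. n4.lim = "znu"  ["z" ++ h₁.lab]
10. n4.key = false  [C.val == false]
11. n8.lim = 10  [terminal]
12. n9.hot = "rmznu"  [A₀.hot ++ C.lim]
13. n9.pre = true  [e.lim > 9]
14. n9.mk = 13  [len(C.lim) + 10]
15. n10.mk = 17  [terminal]
16. n9.ok = "rmznux"  [A.hot ++ "x"]
17. n3.ok = "vrmznux"  ["v" ++ A₁.ok]
18. n2.val = -1  [-1]
19. n2.wid = false  [false]
20. n2.cnt = true  [true]
21. n2.off = false  [false]
22. n11.lim = 8  [terminal]
23. n1.val = 6  [(if S₁.off then e.lim else S₁.val) + 7]
24. n1.wid = false  [false]
25. n1.cnt = false  [S₁.off == true]
26. n1.off = true  [S₁.val == -1]
27. n0.val = 19  [S₁.val * 3 + 1]
28. n0.wid = true  [S₁.cnt == false]
29. n0.cnt = false  [S₁.cnt == true]
30. n0.off = true  [S₁.wid == false]

"vrmznux"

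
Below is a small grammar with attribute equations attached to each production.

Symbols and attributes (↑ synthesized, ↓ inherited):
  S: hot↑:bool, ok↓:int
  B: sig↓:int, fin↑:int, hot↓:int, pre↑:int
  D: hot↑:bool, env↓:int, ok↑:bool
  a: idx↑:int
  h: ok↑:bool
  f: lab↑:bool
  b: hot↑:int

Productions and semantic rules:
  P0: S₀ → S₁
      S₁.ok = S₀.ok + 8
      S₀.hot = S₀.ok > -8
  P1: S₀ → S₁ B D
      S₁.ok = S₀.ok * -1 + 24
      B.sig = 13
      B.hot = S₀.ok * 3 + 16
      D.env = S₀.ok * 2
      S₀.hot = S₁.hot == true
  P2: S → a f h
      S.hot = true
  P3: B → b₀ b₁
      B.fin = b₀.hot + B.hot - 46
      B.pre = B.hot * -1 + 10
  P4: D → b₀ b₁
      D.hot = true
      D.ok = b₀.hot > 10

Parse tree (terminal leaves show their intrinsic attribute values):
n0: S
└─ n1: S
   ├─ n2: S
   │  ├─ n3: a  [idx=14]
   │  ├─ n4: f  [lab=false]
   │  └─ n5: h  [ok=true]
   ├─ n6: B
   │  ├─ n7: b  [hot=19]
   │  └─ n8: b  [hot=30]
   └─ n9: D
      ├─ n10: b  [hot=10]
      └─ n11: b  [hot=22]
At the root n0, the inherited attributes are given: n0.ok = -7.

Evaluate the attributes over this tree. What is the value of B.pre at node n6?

1. n0.ok = -7  [given at root]
2. n1.ok = 1  [S₀.ok + 8]
3. n2.ok = 23  [S₀.ok * -1 + 24]
4. n3.idx = 14  [terminal]
5. n4.lab = false  [terminal]
6. n5.ok = true  [terminal]
7. n2.hot = true  [true]
8. n6.sig = 13  [13]
9. n6.hot = 19  [S₀.ok * 3 + 16]
10. n7.hot = 19  [terminal]
11. n8.hot = 30  [terminal]
12. n6.fin = -8  [b₀.hot + B.hot - 46]
13. n6.pre = -9  [B.hot * -1 + 10]
14. n9.env = 2  [S₀.ok * 2]
15. n10.hot = 10  [terminal]
16. n11.hot = 22  [terminal]
17. n9.hot = true  [true]
18. n9.ok = false  [b₀.hot > 10]
19. n1.hot = true  [S₁.hot == true]
20. n0.hot = true  [S₀.ok > -8]

-9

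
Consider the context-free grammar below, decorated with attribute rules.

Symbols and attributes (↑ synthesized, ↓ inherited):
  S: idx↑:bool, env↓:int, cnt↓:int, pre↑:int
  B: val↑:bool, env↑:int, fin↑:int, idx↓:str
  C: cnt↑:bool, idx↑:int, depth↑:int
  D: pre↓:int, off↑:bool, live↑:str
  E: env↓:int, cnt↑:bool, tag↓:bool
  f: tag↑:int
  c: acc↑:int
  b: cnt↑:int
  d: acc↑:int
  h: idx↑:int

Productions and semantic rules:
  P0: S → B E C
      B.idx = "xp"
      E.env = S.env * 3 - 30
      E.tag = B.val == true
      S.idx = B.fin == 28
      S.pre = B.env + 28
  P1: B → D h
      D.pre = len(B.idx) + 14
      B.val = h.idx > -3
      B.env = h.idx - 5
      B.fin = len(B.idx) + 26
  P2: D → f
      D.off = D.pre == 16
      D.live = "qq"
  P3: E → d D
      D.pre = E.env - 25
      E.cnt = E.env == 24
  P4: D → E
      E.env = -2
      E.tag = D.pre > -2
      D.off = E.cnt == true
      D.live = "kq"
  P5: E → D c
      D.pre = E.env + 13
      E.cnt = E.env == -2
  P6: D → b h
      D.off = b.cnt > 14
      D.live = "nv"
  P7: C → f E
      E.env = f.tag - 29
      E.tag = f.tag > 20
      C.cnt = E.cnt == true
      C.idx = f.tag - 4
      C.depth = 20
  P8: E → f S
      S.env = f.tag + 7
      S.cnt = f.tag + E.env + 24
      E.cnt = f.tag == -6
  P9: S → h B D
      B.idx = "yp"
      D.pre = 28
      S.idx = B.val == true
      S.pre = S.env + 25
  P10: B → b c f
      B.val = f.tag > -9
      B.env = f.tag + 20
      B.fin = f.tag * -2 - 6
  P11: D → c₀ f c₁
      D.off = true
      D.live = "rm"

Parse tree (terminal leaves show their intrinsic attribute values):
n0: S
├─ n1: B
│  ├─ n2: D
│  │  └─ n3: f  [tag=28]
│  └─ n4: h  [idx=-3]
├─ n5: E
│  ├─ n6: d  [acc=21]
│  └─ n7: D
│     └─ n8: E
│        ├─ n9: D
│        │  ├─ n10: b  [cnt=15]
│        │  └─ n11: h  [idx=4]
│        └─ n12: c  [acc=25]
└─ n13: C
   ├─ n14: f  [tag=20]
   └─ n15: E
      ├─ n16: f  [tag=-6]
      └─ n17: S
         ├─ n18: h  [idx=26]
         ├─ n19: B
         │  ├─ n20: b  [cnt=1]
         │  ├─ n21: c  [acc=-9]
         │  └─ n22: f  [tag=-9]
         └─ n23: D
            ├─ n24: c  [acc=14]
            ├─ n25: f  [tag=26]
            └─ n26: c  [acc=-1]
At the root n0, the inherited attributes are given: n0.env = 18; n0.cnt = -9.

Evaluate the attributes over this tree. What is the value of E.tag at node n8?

1. n0.env = 18  [given at root]
2. n0.cnt = -9  [given at root]
3. n1.idx = "xp"  ["xp"]
4. n2.pre = 16  [len(B.idx) + 14]
5. n3.tag = 28  [terminal]
6. n2.off = true  [D.pre == 16]
7. n2.live = "qq"  ["qq"]
8. n4.idx = -3  [terminal]
9. n1.val = false  [h.idx > -3]
10. n1.env = -8  [h.idx - 5]
11. n1.fin = 28  [len(B.idx) + 26]
12. n5.env = 24  [S.env * 3 - 30]
13. n5.tag = false  [B.val == true]
14. n6.acc = 21  [terminal]
15. n7.pre = -1  [E.env - 25]
16. n8.env = -2  [-2]
17. n8.tag = true  [D.pre > -2]
18. n9.pre = 11  [E.env + 13]
19. n10.cnt = 15  [terminal]
20. n11.idx = 4  [terminal]
21. n9.off = true  [b.cnt > 14]
22. n9.live = "nv"  ["nv"]
23. n12.acc = 25  [terminal]
24. n8.cnt = true  [E.env == -2]
25. n7.off = true  [E.cnt == true]
26. n7.live = "kq"  ["kq"]
27. n5.cnt = true  [E.env == 24]
28. n14.tag = 20  [terminal]
29. n15.env = -9  [f.tag - 29]
30. n15.tag = false  [f.tag > 20]
31. n16.tag = -6  [terminal]
32. n17.env = 1  [f.tag + 7]
33. n17.cnt = 9  [f.tag + E.env + 24]
34. n18.idx = 26  [terminal]
35. n19.idx = "yp"  ["yp"]
36. n20.cnt = 1  [terminal]
37. n21.acc = -9  [terminal]
38. n22.tag = -9  [terminal]
39. n19.val = false  [f.tag > -9]
40. n19.env = 11  [f.tag + 20]
41. n19.fin = 12  [f.tag * -2 - 6]
42. n23.pre = 28  [28]
43. n24.acc = 14  [terminal]
44. n25.tag = 26  [terminal]
45. n26.acc = -1  [terminal]
46. n23.off = true  [true]
47. n23.live = "rm"  ["rm"]
48. n17.idx = false  [B.val == true]
49. n17.pre = 26  [S.env + 25]
50. n15.cnt = true  [f.tag == -6]
51. n13.cnt = true  [E.cnt == true]
52. n13.idx = 16  [f.tag - 4]
53. n13.depth = 20  [20]
54. n0.idx = true  [B.fin == 28]
55. n0.pre = 20  [B.env + 28]

true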